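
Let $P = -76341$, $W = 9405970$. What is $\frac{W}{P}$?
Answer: $- \frac{9405970}{76341} \approx -123.21$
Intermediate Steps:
$\frac{W}{P} = \frac{9405970}{-76341} = 9405970 \left(- \frac{1}{76341}\right) = - \frac{9405970}{76341}$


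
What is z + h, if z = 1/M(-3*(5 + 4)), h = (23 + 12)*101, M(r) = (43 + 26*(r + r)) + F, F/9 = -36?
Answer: 5956474/1685 ≈ 3535.0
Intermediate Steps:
F = -324 (F = 9*(-36) = -324)
M(r) = -281 + 52*r (M(r) = (43 + 26*(r + r)) - 324 = (43 + 26*(2*r)) - 324 = (43 + 52*r) - 324 = -281 + 52*r)
h = 3535 (h = 35*101 = 3535)
z = -1/1685 (z = 1/(-281 + 52*(-3*(5 + 4))) = 1/(-281 + 52*(-3*9)) = 1/(-281 + 52*(-27)) = 1/(-281 - 1404) = 1/(-1685) = -1/1685 ≈ -0.00059347)
z + h = -1/1685 + 3535 = 5956474/1685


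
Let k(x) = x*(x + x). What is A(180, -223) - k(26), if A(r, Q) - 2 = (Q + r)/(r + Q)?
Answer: -1349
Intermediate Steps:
A(r, Q) = 3 (A(r, Q) = 2 + (Q + r)/(r + Q) = 2 + (Q + r)/(Q + r) = 2 + 1 = 3)
k(x) = 2*x**2 (k(x) = x*(2*x) = 2*x**2)
A(180, -223) - k(26) = 3 - 2*26**2 = 3 - 2*676 = 3 - 1*1352 = 3 - 1352 = -1349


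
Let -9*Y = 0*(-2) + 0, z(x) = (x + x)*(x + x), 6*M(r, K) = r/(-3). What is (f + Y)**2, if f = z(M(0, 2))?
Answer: 0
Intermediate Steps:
M(r, K) = -r/18 (M(r, K) = (r/(-3))/6 = (r*(-1/3))/6 = (-r/3)/6 = -r/18)
z(x) = 4*x**2 (z(x) = (2*x)*(2*x) = 4*x**2)
f = 0 (f = 4*(-1/18*0)**2 = 4*0**2 = 4*0 = 0)
Y = 0 (Y = -(0*(-2) + 0)/9 = -(0 + 0)/9 = -1/9*0 = 0)
(f + Y)**2 = (0 + 0)**2 = 0**2 = 0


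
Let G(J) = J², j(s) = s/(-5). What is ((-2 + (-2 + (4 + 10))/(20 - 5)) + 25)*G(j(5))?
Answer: 119/5 ≈ 23.800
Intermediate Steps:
j(s) = -s/5 (j(s) = s*(-⅕) = -s/5)
((-2 + (-2 + (4 + 10))/(20 - 5)) + 25)*G(j(5)) = ((-2 + (-2 + (4 + 10))/(20 - 5)) + 25)*(-⅕*5)² = ((-2 + (-2 + 14)/15) + 25)*(-1)² = ((-2 + 12*(1/15)) + 25)*1 = ((-2 + ⅘) + 25)*1 = (-6/5 + 25)*1 = (119/5)*1 = 119/5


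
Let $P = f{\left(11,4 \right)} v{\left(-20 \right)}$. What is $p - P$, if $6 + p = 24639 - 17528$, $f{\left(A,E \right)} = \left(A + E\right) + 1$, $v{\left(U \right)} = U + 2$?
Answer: $7393$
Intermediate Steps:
$v{\left(U \right)} = 2 + U$
$f{\left(A,E \right)} = 1 + A + E$
$p = 7105$ ($p = -6 + \left(24639 - 17528\right) = -6 + 7111 = 7105$)
$P = -288$ ($P = \left(1 + 11 + 4\right) \left(2 - 20\right) = 16 \left(-18\right) = -288$)
$p - P = 7105 - -288 = 7105 + 288 = 7393$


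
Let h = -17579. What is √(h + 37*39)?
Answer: 2*I*√4034 ≈ 127.03*I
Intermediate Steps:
√(h + 37*39) = √(-17579 + 37*39) = √(-17579 + 1443) = √(-16136) = 2*I*√4034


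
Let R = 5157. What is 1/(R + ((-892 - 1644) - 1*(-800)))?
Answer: 1/3421 ≈ 0.00029231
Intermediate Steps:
1/(R + ((-892 - 1644) - 1*(-800))) = 1/(5157 + ((-892 - 1644) - 1*(-800))) = 1/(5157 + (-2536 + 800)) = 1/(5157 - 1736) = 1/3421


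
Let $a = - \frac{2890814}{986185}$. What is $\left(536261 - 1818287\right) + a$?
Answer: $- \frac{1264317701624}{986185} \approx -1.282 \cdot 10^{6}$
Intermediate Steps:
$a = - \frac{2890814}{986185}$ ($a = \left(-2890814\right) \frac{1}{986185} = - \frac{2890814}{986185} \approx -2.9313$)
$\left(536261 - 1818287\right) + a = \left(536261 - 1818287\right) - \frac{2890814}{986185} = -1282026 - \frac{2890814}{986185} = - \frac{1264317701624}{986185}$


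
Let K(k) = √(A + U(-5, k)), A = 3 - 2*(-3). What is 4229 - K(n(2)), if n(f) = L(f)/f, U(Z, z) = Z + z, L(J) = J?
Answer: 4229 - √5 ≈ 4226.8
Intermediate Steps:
A = 9 (A = 3 + 6 = 9)
n(f) = 1 (n(f) = f/f = 1)
K(k) = √(4 + k) (K(k) = √(9 + (-5 + k)) = √(4 + k))
4229 - K(n(2)) = 4229 - √(4 + 1) = 4229 - √5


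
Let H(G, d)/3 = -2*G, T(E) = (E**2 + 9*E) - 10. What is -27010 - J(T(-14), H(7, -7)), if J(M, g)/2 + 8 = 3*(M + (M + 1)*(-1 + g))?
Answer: -11616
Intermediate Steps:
T(E) = -10 + E**2 + 9*E
H(G, d) = -6*G (H(G, d) = 3*(-2*G) = -6*G)
J(M, g) = -16 + 6*M + 6*(1 + M)*(-1 + g) (J(M, g) = -16 + 2*(3*(M + (M + 1)*(-1 + g))) = -16 + 2*(3*(M + (1 + M)*(-1 + g))) = -16 + 2*(3*M + 3*(1 + M)*(-1 + g)) = -16 + (6*M + 6*(1 + M)*(-1 + g)) = -16 + 6*M + 6*(1 + M)*(-1 + g))
-27010 - J(T(-14), H(7, -7)) = -27010 - (-22 + 6*(-6*7) + 6*(-10 + (-14)**2 + 9*(-14))*(-6*7)) = -27010 - (-22 + 6*(-42) + 6*(-10 + 196 - 126)*(-42)) = -27010 - (-22 - 252 + 6*60*(-42)) = -27010 - (-22 - 252 - 15120) = -27010 - 1*(-15394) = -27010 + 15394 = -11616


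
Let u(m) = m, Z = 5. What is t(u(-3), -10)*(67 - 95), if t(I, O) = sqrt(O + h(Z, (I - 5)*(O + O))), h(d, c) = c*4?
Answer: -84*sqrt(70) ≈ -702.79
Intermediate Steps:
h(d, c) = 4*c
t(I, O) = sqrt(O + 8*O*(-5 + I)) (t(I, O) = sqrt(O + 4*((I - 5)*(O + O))) = sqrt(O + 4*((-5 + I)*(2*O))) = sqrt(O + 4*(2*O*(-5 + I))) = sqrt(O + 8*O*(-5 + I)))
t(u(-3), -10)*(67 - 95) = sqrt(-10*(-39 + 8*(-3)))*(67 - 95) = sqrt(-10*(-39 - 24))*(-28) = sqrt(-10*(-63))*(-28) = sqrt(630)*(-28) = (3*sqrt(70))*(-28) = -84*sqrt(70)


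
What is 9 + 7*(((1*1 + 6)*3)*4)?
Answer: 597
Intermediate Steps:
9 + 7*(((1*1 + 6)*3)*4) = 9 + 7*(((1 + 6)*3)*4) = 9 + 7*((7*3)*4) = 9 + 7*(21*4) = 9 + 7*84 = 9 + 588 = 597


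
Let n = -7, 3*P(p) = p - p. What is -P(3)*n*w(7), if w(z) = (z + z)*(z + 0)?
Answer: 0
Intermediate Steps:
P(p) = 0 (P(p) = (p - p)/3 = (1/3)*0 = 0)
w(z) = 2*z**2 (w(z) = (2*z)*z = 2*z**2)
-P(3)*n*w(7) = -0*(-7)*2*7**2 = -0*2*49 = -0*98 = -1*0 = 0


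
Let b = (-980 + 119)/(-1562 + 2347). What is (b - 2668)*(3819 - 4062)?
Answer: 509143563/785 ≈ 6.4859e+5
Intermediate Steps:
b = -861/785 ≈ -1.0968
(b - 2668)*(3819 - 4062) = (-861/785 - 2668)*(3819 - 4062) = -2095241/785*(-243) = 509143563/785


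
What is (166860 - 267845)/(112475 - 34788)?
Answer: -100985/77687 ≈ -1.2999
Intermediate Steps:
(166860 - 267845)/(112475 - 34788) = -100985/77687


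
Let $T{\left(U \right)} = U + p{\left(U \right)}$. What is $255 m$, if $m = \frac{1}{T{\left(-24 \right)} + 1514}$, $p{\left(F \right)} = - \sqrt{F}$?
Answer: $\frac{189975}{1110062} + \frac{255 i \sqrt{6}}{1110062} \approx 0.17114 + 0.00056269 i$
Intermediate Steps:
$T{\left(U \right)} = U - \sqrt{U}$
$m = \frac{1}{1490 - 2 i \sqrt{6}}$ ($m = \frac{1}{\left(-24 - \sqrt{-24}\right) + 1514} = \frac{1}{\left(-24 - 2 i \sqrt{6}\right) + 1514} = \frac{1}{1490 - 2 i \sqrt{6}} \approx 0.00067113 + 2.207 \cdot 10^{-6} i$)
$255 m = 255 \left(\frac{745}{1110062} + \frac{i \sqrt{6}}{1110062}\right) = \frac{189975}{1110062} + \frac{255 i \sqrt{6}}{1110062}$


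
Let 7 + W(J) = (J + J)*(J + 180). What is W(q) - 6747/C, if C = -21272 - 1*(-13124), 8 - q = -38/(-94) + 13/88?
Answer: 16180477830519/5807655392 ≈ 2786.1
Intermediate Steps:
q = 30805/4136 (q = 8 - (-38/(-94) + 13/88) = 8 - (-38*(-1/94) + 13*(1/88)) = 8 - (19/47 + 13/88) = 8 - 1*2283/4136 = 8 - 2283/4136 = 30805/4136 ≈ 7.4480)
W(J) = -7 + 2*J*(180 + J) (W(J) = -7 + (J + J)*(J + 180) = -7 + (2*J)*(180 + J) = -7 + 2*J*(180 + J))
C = -8148 (C = -21272 + 13124 = -8148)
W(q) - 6747/C = (-7 + 2*(30805/4136)**2 + 360*(30805/4136)) - 6747/(-8148) = (-7 + 2*(948948025/17106496) + 1386225/517) - 6747*(-1/8148) = (-7 + 948948025/8553248 + 1386225/517) + 2249/2716 = 23822781689/8553248 + 2249/2716 = 16180477830519/5807655392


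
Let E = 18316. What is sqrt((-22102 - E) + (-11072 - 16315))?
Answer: I*sqrt(67805) ≈ 260.39*I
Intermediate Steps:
sqrt((-22102 - E) + (-11072 - 16315)) = sqrt((-22102 - 1*18316) + (-11072 - 16315)) = sqrt((-22102 - 18316) - 27387) = sqrt(-40418 - 27387) = sqrt(-67805) = I*sqrt(67805)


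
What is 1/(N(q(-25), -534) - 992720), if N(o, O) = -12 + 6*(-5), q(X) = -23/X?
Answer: -1/992762 ≈ -1.0073e-6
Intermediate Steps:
N(o, O) = -42 (N(o, O) = -12 - 30 = -42)
1/(N(q(-25), -534) - 992720) = 1/(-42 - 992720) = 1/(-992762) = -1/992762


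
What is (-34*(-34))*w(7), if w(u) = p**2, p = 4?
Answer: 18496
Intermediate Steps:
w(u) = 16 (w(u) = 4**2 = 16)
(-34*(-34))*w(7) = -34*(-34)*16 = 1156*16 = 18496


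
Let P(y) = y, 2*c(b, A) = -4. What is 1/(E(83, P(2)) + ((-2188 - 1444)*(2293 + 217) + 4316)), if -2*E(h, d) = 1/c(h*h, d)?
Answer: -4/36448015 ≈ -1.0975e-7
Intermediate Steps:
c(b, A) = -2 (c(b, A) = (½)*(-4) = -2)
E(h, d) = ¼ (E(h, d) = -½/(-2) = -½*(-½) = ¼)
1/(E(83, P(2)) + ((-2188 - 1444)*(2293 + 217) + 4316)) = 1/(¼ + ((-2188 - 1444)*(2293 + 217) + 4316)) = 1/(¼ + (-3632*2510 + 4316)) = 1/(¼ + (-9116320 + 4316)) = 1/(¼ - 9112004) = 1/(-36448015/4) = -4/36448015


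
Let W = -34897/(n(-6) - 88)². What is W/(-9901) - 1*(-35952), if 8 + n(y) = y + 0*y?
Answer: 3703415698705/103010004 ≈ 35952.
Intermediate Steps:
n(y) = -8 + y (n(y) = -8 + (y + 0*y) = -8 + (y + 0) = -8 + y)
W = -34897/10404 (W = -34897/((-8 - 6) - 88)² = -34897/(-14 - 88)² = -34897/((-102)²) = -34897/10404 ≈ -3.3542)
W/(-9901) - 1*(-35952) = -34897/10404/(-9901) - 1*(-35952) = -34897/10404*(-1/9901) + 35952 = 34897/103010004 + 35952 = 3703415698705/103010004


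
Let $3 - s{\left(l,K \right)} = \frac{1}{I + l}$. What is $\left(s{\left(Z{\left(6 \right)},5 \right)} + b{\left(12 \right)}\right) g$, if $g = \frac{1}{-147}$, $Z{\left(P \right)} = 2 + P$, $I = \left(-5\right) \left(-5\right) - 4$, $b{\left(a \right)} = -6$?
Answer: $\frac{88}{4263} \approx 0.020643$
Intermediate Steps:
$I = 21$ ($I = 25 - 4 = 21$)
$s{\left(l,K \right)} = 3 - \frac{1}{21 + l}$
$g = - \frac{1}{147} \approx -0.0068027$
$\left(s{\left(Z{\left(6 \right)},5 \right)} + b{\left(12 \right)}\right) g = \left(\frac{62 + 3 \left(2 + 6\right)}{21 + \left(2 + 6\right)} - 6\right) \left(- \frac{1}{147}\right) = \left(\frac{62 + 3 \cdot 8}{21 + 8} - 6\right) \left(- \frac{1}{147}\right) = \left(\frac{62 + 24}{29} - 6\right) \left(- \frac{1}{147}\right) = \left(\frac{1}{29} \cdot 86 - 6\right) \left(- \frac{1}{147}\right) = \left(\frac{86}{29} - 6\right) \left(- \frac{1}{147}\right) = \left(- \frac{88}{29}\right) \left(- \frac{1}{147}\right) = \frac{88}{4263}$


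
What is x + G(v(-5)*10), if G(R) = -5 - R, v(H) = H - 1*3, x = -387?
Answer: -312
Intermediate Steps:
v(H) = -3 + H (v(H) = H - 3 = -3 + H)
x + G(v(-5)*10) = -387 + (-5 - (-3 - 5)*10) = -387 + (-5 - (-8)*10) = -387 + (-5 - 1*(-80)) = -387 + (-5 + 80) = -387 + 75 = -312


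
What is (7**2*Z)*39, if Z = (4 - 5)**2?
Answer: 1911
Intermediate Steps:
Z = 1 (Z = (-1)**2 = 1)
(7**2*Z)*39 = (7**2*1)*39 = (49*1)*39 = 49*39 = 1911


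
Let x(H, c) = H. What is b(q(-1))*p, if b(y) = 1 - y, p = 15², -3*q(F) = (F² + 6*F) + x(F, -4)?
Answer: -225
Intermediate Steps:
q(F) = -7*F/3 - F²/3 (q(F) = -((F² + 6*F) + F)/3 = -(F² + 7*F)/3 = -7*F/3 - F²/3)
p = 225
b(q(-1))*p = (1 - (-1)*(-7 - 1*(-1))/3)*225 = (1 - (-1)*(-7 + 1)/3)*225 = (1 - (-1)*(-6)/3)*225 = (1 - 1*2)*225 = (1 - 2)*225 = -1*225 = -225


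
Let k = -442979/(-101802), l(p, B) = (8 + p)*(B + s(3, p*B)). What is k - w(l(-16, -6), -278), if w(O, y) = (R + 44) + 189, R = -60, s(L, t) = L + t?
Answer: -17168767/101802 ≈ -168.65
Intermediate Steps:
l(p, B) = (8 + p)*(3 + B + B*p) (l(p, B) = (8 + p)*(B + (3 + p*B)) = (8 + p)*(B + (3 + B*p)) = (8 + p)*(3 + B + B*p))
k = 442979/101802 (k = -442979*(-1/101802) = 442979/101802 ≈ 4.3514)
w(O, y) = 173 (w(O, y) = (-60 + 44) + 189 = -16 + 189 = 173)
k - w(l(-16, -6), -278) = 442979/101802 - 1*173 = 442979/101802 - 173 = -17168767/101802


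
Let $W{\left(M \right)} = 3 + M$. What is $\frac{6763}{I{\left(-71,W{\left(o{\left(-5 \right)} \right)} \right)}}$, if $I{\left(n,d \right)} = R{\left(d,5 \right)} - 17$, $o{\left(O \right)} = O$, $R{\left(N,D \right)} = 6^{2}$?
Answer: $\frac{6763}{19} \approx 355.95$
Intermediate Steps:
$R{\left(N,D \right)} = 36$
$I{\left(n,d \right)} = 19$ ($I{\left(n,d \right)} = 36 - 17 = 19$)
$\frac{6763}{I{\left(-71,W{\left(o{\left(-5 \right)} \right)} \right)}} = \frac{6763}{19}$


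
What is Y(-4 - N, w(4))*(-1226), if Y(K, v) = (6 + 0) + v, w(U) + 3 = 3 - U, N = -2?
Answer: -2452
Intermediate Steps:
w(U) = -U (w(U) = -3 + (3 - U) = -U)
Y(K, v) = 6 + v
Y(-4 - N, w(4))*(-1226) = (6 - 1*4)*(-1226) = (6 - 4)*(-1226) = 2*(-1226) = -2452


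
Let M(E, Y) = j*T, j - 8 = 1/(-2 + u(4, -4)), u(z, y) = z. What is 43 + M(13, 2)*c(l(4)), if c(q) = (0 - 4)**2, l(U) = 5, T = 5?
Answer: 723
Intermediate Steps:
c(q) = 16 (c(q) = (-4)**2 = 16)
j = 17/2 (j = 8 + 1/(-2 + 4) = 8 + 1/2 = 17/2 ≈ 8.5000)
M(E, Y) = 85/2 (M(E, Y) = (17/2)*5 = 85/2)
43 + M(13, 2)*c(l(4)) = 43 + (85/2)*16 = 43 + 680 = 723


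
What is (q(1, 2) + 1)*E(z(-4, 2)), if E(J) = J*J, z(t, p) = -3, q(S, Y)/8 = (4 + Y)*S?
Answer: 441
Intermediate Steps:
q(S, Y) = 8*S*(4 + Y) (q(S, Y) = 8*((4 + Y)*S) = 8*(S*(4 + Y)) = 8*S*(4 + Y))
E(J) = J²
(q(1, 2) + 1)*E(z(-4, 2)) = (8*1*(4 + 2) + 1)*(-3)² = (8*1*6 + 1)*9 = (48 + 1)*9 = 49*9 = 441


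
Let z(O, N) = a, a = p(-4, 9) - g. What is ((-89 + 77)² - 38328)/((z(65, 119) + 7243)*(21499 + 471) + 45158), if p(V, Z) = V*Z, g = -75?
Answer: -172/720859 ≈ -0.00023860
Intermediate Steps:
a = 39 (a = -4*9 - 1*(-75) = -36 + 75 = 39)
z(O, N) = 39
((-89 + 77)² - 38328)/((z(65, 119) + 7243)*(21499 + 471) + 45158) = ((-89 + 77)² - 38328)/((39 + 7243)*(21499 + 471) + 45158) = ((-12)² - 38328)/(7282*21970 + 45158) = (144 - 38328)/(159985540 + 45158) = -38184/160030698 = -38184*1/160030698 = -172/720859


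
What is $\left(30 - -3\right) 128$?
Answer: $4224$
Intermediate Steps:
$\left(30 - -3\right) 128 = \left(30 + 3\right) 128 = 33 \cdot 128 = 4224$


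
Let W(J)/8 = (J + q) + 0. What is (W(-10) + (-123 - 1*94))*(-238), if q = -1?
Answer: 72590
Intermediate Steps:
W(J) = -8 + 8*J (W(J) = 8*((J - 1) + 0) = 8*((-1 + J) + 0) = 8*(-1 + J) = -8 + 8*J)
(W(-10) + (-123 - 1*94))*(-238) = ((-8 + 8*(-10)) + (-123 - 1*94))*(-238) = ((-8 - 80) + (-123 - 94))*(-238) = (-88 - 217)*(-238) = -305*(-238) = 72590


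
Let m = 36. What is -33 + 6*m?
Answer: 183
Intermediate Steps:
-33 + 6*m = -33 + 6*36 = -33 + 216 = 183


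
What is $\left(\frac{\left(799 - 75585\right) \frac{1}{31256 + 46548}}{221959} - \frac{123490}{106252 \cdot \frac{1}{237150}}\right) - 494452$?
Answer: $- \frac{176626424357388322577}{229362181865134} \approx -7.7008 \cdot 10^{5}$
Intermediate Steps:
$\left(\frac{\left(799 - 75585\right) \frac{1}{31256 + 46548}}{221959} - \frac{123490}{106252 \cdot \frac{1}{237150}}\right) - 494452 = \left(- \frac{74786}{77804} \cdot \frac{1}{221959} - \frac{123490}{106252 \cdot \frac{1}{237150}}\right) - 494452 = \left(\left(-74786\right) \frac{1}{77804} \cdot \frac{1}{221959} - \frac{123490}{\frac{53126}{118575}}\right) - 494452 = \left(\left(- \frac{37393}{38902}\right) \frac{1}{221959} - \frac{7321413375}{26563}\right) - 494452 = \left(- \frac{37393}{8634649018} - \frac{7321413375}{26563}\right) - 494452 = - \frac{63217834809809086009}{229362181865134} - 494452 = - \frac{176626424357388322577}{229362181865134}$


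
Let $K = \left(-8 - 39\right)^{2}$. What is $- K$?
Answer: $-2209$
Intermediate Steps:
$K = 2209$ ($K = \left(-47\right)^{2} = 2209$)
$- K = \left(-1\right) 2209 = -2209$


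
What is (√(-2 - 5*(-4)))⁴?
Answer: 324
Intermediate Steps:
(√(-2 - 5*(-4)))⁴ = (√(-2 + 20))⁴ = (√18)⁴ = (3*√2)⁴ = 324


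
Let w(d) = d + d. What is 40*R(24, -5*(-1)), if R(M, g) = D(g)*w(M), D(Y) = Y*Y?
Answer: 48000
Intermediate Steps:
w(d) = 2*d
D(Y) = Y²
R(M, g) = 2*M*g² (R(M, g) = g²*(2*M) = 2*M*g²)
40*R(24, -5*(-1)) = 40*(2*24*(-5*(-1))²) = 40*(2*24*5²) = 40*(2*24*25) = 40*1200 = 48000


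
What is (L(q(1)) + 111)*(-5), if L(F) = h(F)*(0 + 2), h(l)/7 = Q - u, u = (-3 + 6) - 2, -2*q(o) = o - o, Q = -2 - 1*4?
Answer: -65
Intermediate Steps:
Q = -6 (Q = -2 - 4 = -6)
q(o) = 0 (q(o) = -(o - o)/2 = -1/2*0 = 0)
u = 1 (u = 3 - 2 = 1)
h(l) = -49 (h(l) = 7*(-6 - 1*1) = 7*(-6 - 1) = 7*(-7) = -49)
L(F) = -98 (L(F) = -49*(0 + 2) = -49*2 = -98)
(L(q(1)) + 111)*(-5) = (-98 + 111)*(-5) = 13*(-5) = -65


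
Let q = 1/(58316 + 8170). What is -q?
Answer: -1/66486 ≈ -1.5041e-5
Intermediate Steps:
q = 1/66486 ≈ 1.5041e-5
-q = -1*1/66486 = -1/66486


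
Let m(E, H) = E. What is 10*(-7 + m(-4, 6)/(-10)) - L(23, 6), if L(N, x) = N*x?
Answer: -204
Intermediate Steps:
10*(-7 + m(-4, 6)/(-10)) - L(23, 6) = 10*(-7 - 4/(-10)) - 23*6 = 10*(-7 - 4*(-⅒)) - 1*138 = 10*(-7 + ⅖) - 138 = 10*(-33/5) - 138 = -66 - 138 = -204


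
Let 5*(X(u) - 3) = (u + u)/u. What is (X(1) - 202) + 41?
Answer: -788/5 ≈ -157.60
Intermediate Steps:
X(u) = 17/5 (X(u) = 3 + ((u + u)/u)/5 = 3 + ((2*u)/u)/5 = 3 + (1/5)*2 = 3 + 2/5 = 17/5)
(X(1) - 202) + 41 = (17/5 - 202) + 41 = -993/5 + 41 = -788/5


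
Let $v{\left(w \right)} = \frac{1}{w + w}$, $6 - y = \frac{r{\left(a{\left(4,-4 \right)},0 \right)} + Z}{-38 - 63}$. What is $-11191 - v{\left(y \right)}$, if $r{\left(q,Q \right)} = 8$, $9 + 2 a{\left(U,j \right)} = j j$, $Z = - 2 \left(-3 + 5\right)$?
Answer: $- \frac{13653121}{1220} \approx -11191.0$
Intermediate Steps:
$Z = -4$ ($Z = \left(-2\right) 2 = -4$)
$a{\left(U,j \right)} = - \frac{9}{2} + \frac{j^{2}}{2}$ ($a{\left(U,j \right)} = - \frac{9}{2} + \frac{j j}{2} = - \frac{9}{2} + \frac{j^{2}}{2}$)
$y = \frac{610}{101}$ ($y = 6 - \frac{8 - 4}{-38 - 63} = 6 - \frac{4}{-101} = 6 - 4 \left(- \frac{1}{101}\right) = 6 - - \frac{4}{101} = 6 + \frac{4}{101} = \frac{610}{101} \approx 6.0396$)
$v{\left(w \right)} = \frac{1}{2 w}$
$-11191 - v{\left(y \right)} = -11191 - \frac{1}{2 \cdot \frac{610}{101}} = -11191 - \frac{1}{2} \cdot \frac{101}{610} = -11191 - \frac{101}{1220} = - \frac{13653121}{1220}$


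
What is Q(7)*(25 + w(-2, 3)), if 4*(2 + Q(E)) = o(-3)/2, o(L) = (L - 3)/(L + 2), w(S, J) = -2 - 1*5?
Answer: -45/2 ≈ -22.500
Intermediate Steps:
w(S, J) = -7 (w(S, J) = -2 - 5 = -7)
o(L) = (-3 + L)/(2 + L)
Q(E) = -5/4 (Q(E) = -2 + (((-3 - 3)/(2 - 3))/2)/4 = -2 + ((-6/(-1))*(½))/4 = -2 + (-1*(-6)*(½))/4 = -2 + (6*(½))/4 = -2 + (¼)*3 = -2 + ¾ = -5/4)
Q(7)*(25 + w(-2, 3)) = -5*(25 - 7)/4 = -5/4*18 = -45/2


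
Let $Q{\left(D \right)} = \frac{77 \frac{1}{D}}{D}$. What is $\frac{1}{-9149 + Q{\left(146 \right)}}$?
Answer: $- \frac{21316}{195020007} \approx -0.0001093$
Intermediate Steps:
$Q{\left(D \right)} = \frac{77}{D^{2}}$
$\frac{1}{-9149 + Q{\left(146 \right)}} = \frac{1}{-9149 + \frac{77}{21316}} = \frac{1}{- \frac{195020007}{21316}} = - \frac{21316}{195020007}$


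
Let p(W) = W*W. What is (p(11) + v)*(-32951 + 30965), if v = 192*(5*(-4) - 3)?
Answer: 8529870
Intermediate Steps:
p(W) = W**2
v = -4416 (v = 192*(-20 - 3) = 192*(-23) = -4416)
(p(11) + v)*(-32951 + 30965) = (11**2 - 4416)*(-32951 + 30965) = (121 - 4416)*(-1986) = -4295*(-1986) = 8529870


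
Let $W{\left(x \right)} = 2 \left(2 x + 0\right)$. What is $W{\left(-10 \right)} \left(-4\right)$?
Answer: $160$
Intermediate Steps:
$W{\left(x \right)} = 4 x$ ($W{\left(x \right)} = 2 \cdot 2 x = 4 x$)
$W{\left(-10 \right)} \left(-4\right) = 4 \left(-10\right) \left(-4\right) = \left(-40\right) \left(-4\right) = 160$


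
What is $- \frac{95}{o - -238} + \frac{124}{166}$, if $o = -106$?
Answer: $\frac{299}{10956} \approx 0.027291$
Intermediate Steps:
$- \frac{95}{o - -238} + \frac{124}{166} = - \frac{95}{-106 - -238} + \frac{124}{166} = - \frac{95}{-106 + 238} + 124 \cdot \frac{1}{166} = - \frac{95}{132} + \frac{62}{83} = \frac{299}{10956}$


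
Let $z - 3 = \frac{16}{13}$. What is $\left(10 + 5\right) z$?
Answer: $\frac{825}{13} \approx 63.462$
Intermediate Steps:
$z = \frac{55}{13}$ ($z = 3 + \frac{16}{13} = \frac{55}{13} \approx 4.2308$)
$\left(10 + 5\right) z = \left(10 + 5\right) \frac{55}{13} = 15 \cdot \frac{55}{13} = \frac{825}{13}$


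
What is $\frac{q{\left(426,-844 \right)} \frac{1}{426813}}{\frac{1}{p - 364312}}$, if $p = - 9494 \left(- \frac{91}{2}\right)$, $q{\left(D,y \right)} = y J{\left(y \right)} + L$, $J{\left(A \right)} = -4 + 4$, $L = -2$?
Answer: $- \frac{45110}{142271} \approx -0.31707$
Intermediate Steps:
$J{\left(A \right)} = 0$
$q{\left(D,y \right)} = -2$ ($q{\left(D,y \right)} = y 0 - 2 = 0 - 2 = -2$)
$p = 431977$ ($p = - 9494 \left(\left(-91\right) \frac{1}{2}\right) = \left(-9494\right) \left(- \frac{91}{2}\right) = 431977$)
$\frac{q{\left(426,-844 \right)} \frac{1}{426813}}{\frac{1}{p - 364312}} = \frac{\left(-2\right) \frac{1}{426813}}{\frac{1}{431977 - 364312}} = \frac{\left(-2\right) \frac{1}{426813}}{\frac{1}{67665}} = - \frac{2 \frac{1}{\frac{1}{67665}}}{426813} = \left(- \frac{2}{426813}\right) 67665 = - \frac{45110}{142271}$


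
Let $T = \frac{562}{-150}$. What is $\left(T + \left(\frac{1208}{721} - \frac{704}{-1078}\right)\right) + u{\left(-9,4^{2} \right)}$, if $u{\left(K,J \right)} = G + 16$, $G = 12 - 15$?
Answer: $\frac{4384018}{378525} \approx 11.582$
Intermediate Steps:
$G = -3$ ($G = 12 - 15 = -3$)
$u{\left(K,J \right)} = 13$ ($u{\left(K,J \right)} = -3 + 16 = 13$)
$T = - \frac{281}{75}$ ($T = 562 \left(- \frac{1}{150}\right) = - \frac{281}{75} \approx -3.7467$)
$\left(T + \left(\frac{1208}{721} - \frac{704}{-1078}\right)\right) + u{\left(-9,4^{2} \right)} = \left(- \frac{281}{75} + \left(\frac{1208}{721} - \frac{704}{-1078}\right)\right) + 13 = \left(- \frac{281}{75} + \left(1208 \cdot \frac{1}{721} - - \frac{32}{49}\right)\right) + 13 = \left(- \frac{281}{75} + \left(\frac{1208}{721} + \frac{32}{49}\right)\right) + 13 = \left(- \frac{281}{75} + \frac{11752}{5047}\right) + 13 = - \frac{536807}{378525} + 13 = \frac{4384018}{378525}$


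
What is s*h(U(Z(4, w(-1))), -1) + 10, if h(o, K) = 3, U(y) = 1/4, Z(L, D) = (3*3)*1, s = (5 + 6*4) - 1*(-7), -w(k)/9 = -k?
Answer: 118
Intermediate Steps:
w(k) = 9*k (w(k) = -(-9)*k = 9*k)
s = 36 (s = (5 + 24) + 7 = 29 + 7 = 36)
Z(L, D) = 9 (Z(L, D) = 9*1 = 9)
U(y) = 1/4
s*h(U(Z(4, w(-1))), -1) + 10 = 36*3 + 10 = 108 + 10 = 118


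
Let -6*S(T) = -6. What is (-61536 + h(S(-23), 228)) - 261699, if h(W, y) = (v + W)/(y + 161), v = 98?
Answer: -125738316/389 ≈ -3.2323e+5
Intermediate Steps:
S(T) = 1 (S(T) = -⅙*(-6) = 1)
h(W, y) = (98 + W)/(161 + y) (h(W, y) = (98 + W)/(y + 161) = (98 + W)/(161 + y))
(-61536 + h(S(-23), 228)) - 261699 = (-61536 + (98 + 1)/(161 + 228)) - 261699 = (-61536 + 99/389) - 261699 = -23937405/389 - 261699 = -125738316/389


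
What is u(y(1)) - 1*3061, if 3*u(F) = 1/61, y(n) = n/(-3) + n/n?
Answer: -560162/183 ≈ -3061.0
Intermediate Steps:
y(n) = 1 - n/3 (y(n) = n*(-1/3) + 1 = -n/3 + 1 = 1 - n/3)
u(F) = 1/183 (u(F) = (1/3)/61 = (1/3)*(1/61) = 1/183)
u(y(1)) - 1*3061 = 1/183 - 1*3061 = 1/183 - 3061 = -560162/183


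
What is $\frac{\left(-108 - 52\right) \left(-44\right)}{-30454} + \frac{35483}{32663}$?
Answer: $\frac{425325881}{497359501} \approx 0.85517$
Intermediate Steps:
$\frac{\left(-108 - 52\right) \left(-44\right)}{-30454} + \frac{35483}{32663} = \left(-160\right) \left(-44\right) \left(- \frac{1}{30454}\right) + 35483 \cdot \frac{1}{32663} = 7040 \left(- \frac{1}{30454}\right) + \frac{35483}{32663} = - \frac{3520}{15227} + \frac{35483}{32663} = \frac{425325881}{497359501}$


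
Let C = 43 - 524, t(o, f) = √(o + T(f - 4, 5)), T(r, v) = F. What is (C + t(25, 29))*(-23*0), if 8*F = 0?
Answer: 0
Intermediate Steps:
F = 0 (F = (⅛)*0 = 0)
T(r, v) = 0
t(o, f) = √o (t(o, f) = √(o + 0) = √o)
C = -481
(C + t(25, 29))*(-23*0) = (-481 + √25)*(-23*0) = (-481 + 5)*0 = -476*0 = 0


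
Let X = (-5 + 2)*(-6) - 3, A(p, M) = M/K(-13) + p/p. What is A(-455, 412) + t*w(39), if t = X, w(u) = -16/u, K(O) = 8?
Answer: 1205/26 ≈ 46.346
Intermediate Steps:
A(p, M) = 1 + M/8 (A(p, M) = M/8 + p/p = M*(1/8) + 1 = M/8 + 1 = 1 + M/8)
X = 15 (X = -3*(-6) - 3 = 18 - 3 = 15)
t = 15
A(-455, 412) + t*w(39) = (1 + (1/8)*412) + 15*(-16/39) = (1 + 103/2) + 15*(-16*1/39) = 105/2 + 15*(-16/39) = 105/2 - 80/13 = 1205/26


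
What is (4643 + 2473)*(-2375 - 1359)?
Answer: -26571144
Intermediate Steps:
(4643 + 2473)*(-2375 - 1359) = 7116*(-3734) = -26571144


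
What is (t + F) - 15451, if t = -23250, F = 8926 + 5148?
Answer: -24627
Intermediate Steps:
F = 14074
(t + F) - 15451 = (-23250 + 14074) - 15451 = -9176 - 15451 = -24627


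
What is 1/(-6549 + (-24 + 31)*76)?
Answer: -1/6017 ≈ -0.00016620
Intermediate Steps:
1/(-6549 + (-24 + 31)*76) = 1/(-6549 + 7*76) = 1/(-6549 + 532) = 1/(-6017) = -1/6017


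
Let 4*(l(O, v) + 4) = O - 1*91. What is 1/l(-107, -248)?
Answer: -2/107 ≈ -0.018692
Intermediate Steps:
l(O, v) = -107/4 + O/4 (l(O, v) = -4 + (O - 1*91)/4 = -4 + (O - 91)/4 = -4 + (-91 + O)/4 = -4 + (-91/4 + O/4) = -107/4 + O/4)
1/l(-107, -248) = 1/(-107/4 + (¼)*(-107)) = 1/(-107/4 - 107/4) = 1/(-107/2) = -2/107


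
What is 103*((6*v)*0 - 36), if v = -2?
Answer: -3708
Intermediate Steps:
103*((6*v)*0 - 36) = 103*((6*(-2))*0 - 36) = 103*(-12*0 - 36) = 103*(0 - 36) = 103*(-36) = -3708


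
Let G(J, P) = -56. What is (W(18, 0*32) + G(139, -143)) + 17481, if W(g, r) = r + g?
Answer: 17443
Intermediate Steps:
W(g, r) = g + r
(W(18, 0*32) + G(139, -143)) + 17481 = ((18 + 0*32) - 56) + 17481 = ((18 + 0) - 56) + 17481 = (18 - 56) + 17481 = -38 + 17481 = 17443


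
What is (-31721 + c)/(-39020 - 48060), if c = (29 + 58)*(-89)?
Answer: 4933/10885 ≈ 0.45319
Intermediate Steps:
c = -7743 (c = 87*(-89) = -7743)
(-31721 + c)/(-39020 - 48060) = (-31721 - 7743)/(-39020 - 48060) = -39464/(-87080) = -39464*(-1/87080) = 4933/10885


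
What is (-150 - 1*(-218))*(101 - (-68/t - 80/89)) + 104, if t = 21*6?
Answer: 39640492/5607 ≈ 7069.8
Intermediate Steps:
t = 126
(-150 - 1*(-218))*(101 - (-68/t - 80/89)) + 104 = (-150 - 1*(-218))*(101 - (-68/126 - 80/89)) + 104 = (-150 + 218)*(101 - (-68*1/126 - 80*1/89)) + 104 = 68*(101 - (-34/63 - 80/89)) + 104 = 68*(101 - 1*(-8066/5607)) + 104 = 68*(101 + 8066/5607) + 104 = 68*(574373/5607) + 104 = 39057364/5607 + 104 = 39640492/5607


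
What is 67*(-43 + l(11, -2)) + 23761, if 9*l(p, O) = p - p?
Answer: 20880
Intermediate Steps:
l(p, O) = 0 (l(p, O) = (p - p)/9 = (⅑)*0 = 0)
67*(-43 + l(11, -2)) + 23761 = 67*(-43 + 0) + 23761 = 67*(-43) + 23761 = -2881 + 23761 = 20880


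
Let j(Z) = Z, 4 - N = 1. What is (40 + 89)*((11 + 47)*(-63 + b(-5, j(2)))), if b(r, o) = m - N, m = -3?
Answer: -516258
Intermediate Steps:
N = 3 (N = 4 - 1*1 = 4 - 1 = 3)
b(r, o) = -6 (b(r, o) = -3 - 1*3 = -3 - 3 = -6)
(40 + 89)*((11 + 47)*(-63 + b(-5, j(2)))) = (40 + 89)*((11 + 47)*(-63 - 6)) = 129*(58*(-69)) = 129*(-4002) = -516258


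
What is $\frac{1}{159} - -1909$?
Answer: $\frac{303532}{159} \approx 1909.0$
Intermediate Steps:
$\frac{1}{159} - -1909 = \frac{1}{159} + 1909 = \frac{303532}{159}$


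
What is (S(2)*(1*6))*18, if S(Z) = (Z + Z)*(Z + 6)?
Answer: 3456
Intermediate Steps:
S(Z) = 2*Z*(6 + Z) (S(Z) = (2*Z)*(6 + Z) = 2*Z*(6 + Z))
(S(2)*(1*6))*18 = ((2*2*(6 + 2))*(1*6))*18 = ((2*2*8)*6)*18 = (32*6)*18 = 192*18 = 3456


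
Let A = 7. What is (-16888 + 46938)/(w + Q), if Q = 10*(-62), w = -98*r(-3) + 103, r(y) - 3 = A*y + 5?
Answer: 30050/757 ≈ 39.696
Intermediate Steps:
r(y) = 8 + 7*y (r(y) = 3 + (7*y + 5) = 3 + (5 + 7*y) = 8 + 7*y)
w = 1377 (w = -98*(8 + 7*(-3)) + 103 = -98*(8 - 21) + 103 = -98*(-13) + 103 = 1274 + 103 = 1377)
Q = -620
(-16888 + 46938)/(w + Q) = (-16888 + 46938)/(1377 - 620) = 30050/757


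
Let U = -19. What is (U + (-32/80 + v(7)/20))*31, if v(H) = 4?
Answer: -2976/5 ≈ -595.20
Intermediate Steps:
(U + (-32/80 + v(7)/20))*31 = (-19 + (-32/80 + 4/20))*31 = (-19 + (-32*1/80 + 4*(1/20)))*31 = (-19 + (-⅖ + ⅕))*31 = (-19 - ⅕)*31 = -96/5*31 = -2976/5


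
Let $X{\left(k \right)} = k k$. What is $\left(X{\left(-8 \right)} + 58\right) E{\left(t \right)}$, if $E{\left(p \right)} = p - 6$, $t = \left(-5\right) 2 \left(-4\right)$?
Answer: $4148$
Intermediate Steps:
$t = 40$ ($t = \left(-10\right) \left(-4\right) = 40$)
$E{\left(p \right)} = -6 + p$ ($E{\left(p \right)} = p - 6 = -6 + p$)
$X{\left(k \right)} = k^{2}$
$\left(X{\left(-8 \right)} + 58\right) E{\left(t \right)} = \left(\left(-8\right)^{2} + 58\right) \left(-6 + 40\right) = \left(64 + 58\right) 34 = 122 \cdot 34 = 4148$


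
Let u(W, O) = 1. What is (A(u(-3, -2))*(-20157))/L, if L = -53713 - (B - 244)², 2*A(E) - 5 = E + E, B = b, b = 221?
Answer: 141099/108484 ≈ 1.3006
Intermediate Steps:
B = 221
A(E) = 5/2 + E (A(E) = 5/2 + (E + E)/2 = 5/2 + (2*E)/2 = 5/2 + E)
L = -54242 (L = -53713 - (221 - 244)² = -53713 - 1*(-23)² = -53713 - 1*529 = -53713 - 529 = -54242)
(A(u(-3, -2))*(-20157))/L = ((5/2 + 1)*(-20157))/(-54242) = ((7/2)*(-20157))*(-1/54242) = -141099/2*(-1/54242) = 141099/108484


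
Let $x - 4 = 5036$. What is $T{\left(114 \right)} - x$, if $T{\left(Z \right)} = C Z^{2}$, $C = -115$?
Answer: $-1499580$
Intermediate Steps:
$x = 5040$ ($x = 4 + 5036 = 5040$)
$T{\left(Z \right)} = - 115 Z^{2}$
$T{\left(114 \right)} - x = - 115 \cdot 114^{2} - 5040 = \left(-115\right) 12996 - 5040 = -1494540 - 5040 = -1499580$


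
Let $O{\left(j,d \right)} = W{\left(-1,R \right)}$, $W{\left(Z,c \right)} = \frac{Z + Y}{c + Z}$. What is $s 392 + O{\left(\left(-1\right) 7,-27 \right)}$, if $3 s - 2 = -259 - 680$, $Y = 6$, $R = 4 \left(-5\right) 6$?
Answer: $- \frac{44443799}{363} \approx -1.2243 \cdot 10^{5}$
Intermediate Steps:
$R = -120$ ($R = \left(-20\right) 6 = -120$)
$W{\left(Z,c \right)} = \frac{6 + Z}{Z + c}$ ($W{\left(Z,c \right)} = \frac{Z + 6}{c + Z} = \frac{6 + Z}{Z + c}$)
$O{\left(j,d \right)} = - \frac{5}{121}$ ($O{\left(j,d \right)} = \frac{6 - 1}{-1 - 120} = \frac{1}{-121} \cdot 5 = \left(- \frac{1}{121}\right) 5 = - \frac{5}{121}$)
$s = - \frac{937}{3}$ ($s = \frac{2}{3} + \frac{-259 - 680}{3} = \frac{2}{3} + \frac{1}{3} \left(-939\right) = \frac{2}{3} - 313 = - \frac{937}{3} \approx -312.33$)
$s 392 + O{\left(\left(-1\right) 7,-27 \right)} = \left(- \frac{937}{3}\right) 392 - \frac{5}{121} = - \frac{367304}{3} - \frac{5}{121} = - \frac{44443799}{363}$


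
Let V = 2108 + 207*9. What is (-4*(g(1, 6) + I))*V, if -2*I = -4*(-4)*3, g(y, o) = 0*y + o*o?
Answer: -190608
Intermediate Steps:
g(y, o) = o² (g(y, o) = 0 + o² = o²)
I = -24 (I = -(-4*(-4))*3/2 = -8*3 = -½*48 = -24)
V = 3971 (V = 2108 + 1863 = 3971)
(-4*(g(1, 6) + I))*V = -4*(6² - 24)*3971 = -4*(36 - 24)*3971 = -4*12*3971 = -48*3971 = -190608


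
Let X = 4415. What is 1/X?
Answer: 1/4415 ≈ 0.00022650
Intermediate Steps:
1/X = 1/4415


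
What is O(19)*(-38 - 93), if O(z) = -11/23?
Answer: 1441/23 ≈ 62.652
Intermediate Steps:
O(z) = -11/23 (O(z) = -11*1/23 = -11/23)
O(19)*(-38 - 93) = -11*(-38 - 93)/23 = -11/23*(-131) = 1441/23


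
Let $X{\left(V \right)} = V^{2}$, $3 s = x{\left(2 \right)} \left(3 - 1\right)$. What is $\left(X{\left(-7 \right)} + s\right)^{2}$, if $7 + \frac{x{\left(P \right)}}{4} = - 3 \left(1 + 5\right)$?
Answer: $\frac{2809}{9} \approx 312.11$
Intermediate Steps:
$x{\left(P \right)} = -100$ ($x{\left(P \right)} = -28 + 4 \left(- 3 \left(1 + 5\right)\right) = -28 + 4 \left(\left(-3\right) 6\right) = -28 + 4 \left(-18\right) = -28 - 72 = -100$)
$s = - \frac{200}{3}$ ($s = \frac{\left(-100\right) \left(3 - 1\right)}{3} = \frac{\left(-100\right) 2}{3} = \frac{1}{3} \left(-200\right) = - \frac{200}{3} \approx -66.667$)
$\left(X{\left(-7 \right)} + s\right)^{2} = \left(\left(-7\right)^{2} - \frac{200}{3}\right)^{2} = \left(49 - \frac{200}{3}\right)^{2} = \left(- \frac{53}{3}\right)^{2} = \frac{2809}{9}$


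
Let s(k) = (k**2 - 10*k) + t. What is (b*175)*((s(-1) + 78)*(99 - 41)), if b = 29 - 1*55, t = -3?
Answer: -22695400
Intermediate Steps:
s(k) = -3 + k**2 - 10*k (s(k) = (k**2 - 10*k) - 3 = -3 + k**2 - 10*k)
b = -26 (b = 29 - 55 = -26)
(b*175)*((s(-1) + 78)*(99 - 41)) = (-26*175)*(((-3 + (-1)**2 - 10*(-1)) + 78)*(99 - 41)) = -4550*((-3 + 1 + 10) + 78)*58 = -4550*(8 + 78)*58 = -391300*58 = -4550*4988 = -22695400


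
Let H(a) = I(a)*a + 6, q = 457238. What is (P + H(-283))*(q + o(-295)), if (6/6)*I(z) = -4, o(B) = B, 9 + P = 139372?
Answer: 64200948443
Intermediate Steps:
P = 139363 (P = -9 + 139372 = 139363)
I(z) = -4
H(a) = 6 - 4*a (H(a) = -4*a + 6 = 6 - 4*a)
(P + H(-283))*(q + o(-295)) = (139363 + (6 - 4*(-283)))*(457238 - 295) = (139363 + (6 + 1132))*456943 = (139363 + 1138)*456943 = 140501*456943 = 64200948443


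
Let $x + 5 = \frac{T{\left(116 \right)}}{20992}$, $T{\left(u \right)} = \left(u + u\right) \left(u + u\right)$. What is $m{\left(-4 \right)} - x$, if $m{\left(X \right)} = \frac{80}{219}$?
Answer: $\frac{201221}{71832} \approx 2.8013$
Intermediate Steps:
$m{\left(X \right)} = \frac{80}{219}$ ($m{\left(X \right)} = 80 \cdot \frac{1}{219} = \frac{80}{219}$)
$T{\left(u \right)} = 4 u^{2}$ ($T{\left(u \right)} = 2 u 2 u = 4 u^{2}$)
$x = - \frac{799}{328}$ ($x = -5 + \frac{4 \cdot 116^{2}}{20992} = -5 + 4 \cdot 13456 \cdot \frac{1}{20992} = -5 + 53824 \cdot \frac{1}{20992} = -5 + \frac{841}{328} = - \frac{799}{328} \approx -2.436$)
$m{\left(-4 \right)} - x = \frac{80}{219} - - \frac{799}{328} = \frac{80}{219} + \frac{799}{328} = \frac{201221}{71832}$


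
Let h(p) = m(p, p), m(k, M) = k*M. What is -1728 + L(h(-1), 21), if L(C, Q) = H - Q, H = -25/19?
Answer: -33256/19 ≈ -1750.3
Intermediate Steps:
m(k, M) = M*k
H = -25/19 (H = -25*1/19 = -25/19 ≈ -1.3158)
h(p) = p² (h(p) = p*p = p²)
L(C, Q) = -25/19 - Q
-1728 + L(h(-1), 21) = -1728 + (-25/19 - 1*21) = -1728 + (-25/19 - 21) = -1728 - 424/19 = -33256/19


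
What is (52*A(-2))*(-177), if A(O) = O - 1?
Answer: 27612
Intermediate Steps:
A(O) = -1 + O
(52*A(-2))*(-177) = (52*(-1 - 2))*(-177) = (52*(-3))*(-177) = -156*(-177) = 27612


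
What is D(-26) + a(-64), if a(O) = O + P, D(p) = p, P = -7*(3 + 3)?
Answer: -132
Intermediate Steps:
P = -42 (P = -7*6 = -42)
a(O) = -42 + O (a(O) = O - 42 = -42 + O)
D(-26) + a(-64) = -26 + (-42 - 64) = -26 - 106 = -132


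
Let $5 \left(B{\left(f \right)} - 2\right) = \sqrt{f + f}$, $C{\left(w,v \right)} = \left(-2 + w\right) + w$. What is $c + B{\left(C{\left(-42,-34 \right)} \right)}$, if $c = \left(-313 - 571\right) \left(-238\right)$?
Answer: $210394 + \frac{2 i \sqrt{43}}{5} \approx 2.1039 \cdot 10^{5} + 2.623 i$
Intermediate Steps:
$C{\left(w,v \right)} = -2 + 2 w$
$B{\left(f \right)} = 2 + \frac{\sqrt{2} \sqrt{f}}{5}$ ($B{\left(f \right)} = 2 + \frac{\sqrt{f + f}}{5} = 2 + \frac{\sqrt{2 f}}{5} = 2 + \frac{\sqrt{2} \sqrt{f}}{5}$)
$c = 210392$ ($c = \left(-884\right) \left(-238\right) = 210392$)
$c + B{\left(C{\left(-42,-34 \right)} \right)} = 210392 + \left(2 + \frac{\sqrt{2} \sqrt{-2 + 2 \left(-42\right)}}{5}\right) = 210392 + \left(2 + \frac{\sqrt{2} \sqrt{-2 - 84}}{5}\right) = 210392 + \left(2 + \frac{\sqrt{2} \sqrt{-86}}{5}\right) = 210392 + \left(2 + \frac{\sqrt{2} i \sqrt{86}}{5}\right) = 210392 + \left(2 + \frac{2 i \sqrt{43}}{5}\right) = 210394 + \frac{2 i \sqrt{43}}{5}$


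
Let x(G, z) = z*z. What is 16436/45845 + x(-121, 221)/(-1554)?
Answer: -2213574101/71243130 ≈ -31.071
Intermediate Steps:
x(G, z) = z²
16436/45845 + x(-121, 221)/(-1554) = 16436/45845 + 221²/(-1554) = 16436*(1/45845) + 48841*(-1/1554) = 16436/45845 - 48841/1554 = -2213574101/71243130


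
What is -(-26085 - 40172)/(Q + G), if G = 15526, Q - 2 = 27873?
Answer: 66257/43401 ≈ 1.5266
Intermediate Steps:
Q = 27875 (Q = 2 + 27873 = 27875)
-(-26085 - 40172)/(Q + G) = -(-26085 - 40172)/(27875 + 15526) = -(-66257)/43401 = -1*(-66257/43401) = 66257/43401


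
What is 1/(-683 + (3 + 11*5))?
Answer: -1/625 ≈ -0.0016000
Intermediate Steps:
1/(-683 + (3 + 11*5)) = 1/(-683 + (3 + 55)) = 1/(-683 + 58) = 1/(-625) = -1/625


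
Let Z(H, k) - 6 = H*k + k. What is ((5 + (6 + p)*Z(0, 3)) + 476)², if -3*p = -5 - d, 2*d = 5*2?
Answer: 319225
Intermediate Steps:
d = 5 (d = (5*2)/2 = (½)*10 = 5)
p = 10/3 (p = -(-5 - 1*5)/3 = -(-5 - 5)/3 = -⅓*(-10) = 10/3 ≈ 3.3333)
Z(H, k) = 6 + k + H*k (Z(H, k) = 6 + (H*k + k) = 6 + (k + H*k) = 6 + k + H*k)
((5 + (6 + p)*Z(0, 3)) + 476)² = ((5 + (6 + 10/3)*(6 + 3 + 0*3)) + 476)² = ((5 + 28*(6 + 3 + 0)/3) + 476)² = ((5 + (28/3)*9) + 476)² = ((5 + 84) + 476)² = (89 + 476)² = 565² = 319225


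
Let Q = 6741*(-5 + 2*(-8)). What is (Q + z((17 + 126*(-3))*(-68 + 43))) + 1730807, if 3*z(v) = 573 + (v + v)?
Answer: 4786361/3 ≈ 1.5955e+6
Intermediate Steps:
Q = -141561 (Q = 6741*(-5 - 16) = 6741*(-21) = -141561)
z(v) = 191 + 2*v/3 (z(v) = (573 + (v + v))/3 = (573 + 2*v)/3 = 191 + 2*v/3)
(Q + z((17 + 126*(-3))*(-68 + 43))) + 1730807 = (-141561 + (191 + 2*((17 + 126*(-3))*(-68 + 43))/3)) + 1730807 = (-141561 + (191 + 2*((17 - 378)*(-25))/3)) + 1730807 = (-141561 + (191 + 2*(-361*(-25))/3)) + 1730807 = (-141561 + (191 + (⅔)*9025)) + 1730807 = (-141561 + (191 + 18050/3)) + 1730807 = (-141561 + 18623/3) + 1730807 = -406060/3 + 1730807 = 4786361/3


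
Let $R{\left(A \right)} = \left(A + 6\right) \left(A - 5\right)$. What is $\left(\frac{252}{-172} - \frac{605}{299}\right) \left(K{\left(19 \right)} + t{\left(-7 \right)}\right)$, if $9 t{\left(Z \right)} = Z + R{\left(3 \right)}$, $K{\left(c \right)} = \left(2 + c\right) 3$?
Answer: $- \frac{24309784}{115713} \approx -210.09$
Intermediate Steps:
$K{\left(c \right)} = 6 + 3 c$
$R{\left(A \right)} = \left(-5 + A\right) \left(6 + A\right)$ ($R{\left(A \right)} = \left(6 + A\right) \left(-5 + A\right) = \left(-5 + A\right) \left(6 + A\right)$)
$t{\left(Z \right)} = -2 + \frac{Z}{9}$ ($t{\left(Z \right)} = \frac{Z + \left(-30 + 3 + 3^{2}\right)}{9} = \frac{Z + \left(-30 + 3 + 9\right)}{9} = \frac{Z - 18}{9} = \frac{-18 + Z}{9} = -2 + \frac{Z}{9}$)
$\left(\frac{252}{-172} - \frac{605}{299}\right) \left(K{\left(19 \right)} + t{\left(-7 \right)}\right) = \left(\frac{252}{-172} - \frac{605}{299}\right) \left(\left(6 + 3 \cdot 19\right) + \left(-2 + \frac{1}{9} \left(-7\right)\right)\right) = \left(252 \left(- \frac{1}{172}\right) - \frac{605}{299}\right) \left(\left(6 + 57\right) - \frac{25}{9}\right) = \left(- \frac{63}{43} - \frac{605}{299}\right) \left(63 - \frac{25}{9}\right) = \left(- \frac{44852}{12857}\right) \frac{542}{9} = - \frac{24309784}{115713}$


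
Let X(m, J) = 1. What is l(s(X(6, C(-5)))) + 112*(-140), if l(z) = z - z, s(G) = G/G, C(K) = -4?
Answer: -15680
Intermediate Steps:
s(G) = 1
l(z) = 0
l(s(X(6, C(-5)))) + 112*(-140) = 0 + 112*(-140) = 0 - 15680 = -15680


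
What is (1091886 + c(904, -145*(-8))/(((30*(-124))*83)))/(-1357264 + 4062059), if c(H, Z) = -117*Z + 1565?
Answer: 67426171103/167026500840 ≈ 0.40369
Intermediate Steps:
c(H, Z) = 1565 - 117*Z
(1091886 + c(904, -145*(-8))/(((30*(-124))*83)))/(-1357264 + 4062059) = (1091886 + (1565 - (-16965)*(-8))/(((30*(-124))*83)))/(-1357264 + 4062059) = (1091886 + (1565 - 117*1160)/((-3720*83)))/2704795 = (1091886 + (1565 - 135720)/(-308760))*(1/2704795) = (1091886 - 134155*(-1/308760))*(1/2704795) = (1091886 + 26831/61752)*(1/2704795) = (67426171103/61752)*(1/2704795) = 67426171103/167026500840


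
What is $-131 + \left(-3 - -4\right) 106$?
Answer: $-25$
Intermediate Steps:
$-131 + \left(-3 - -4\right) 106 = -131 + \left(-3 + 4\right) 106 = -131 + 1 \cdot 106 = -131 + 106 = -25$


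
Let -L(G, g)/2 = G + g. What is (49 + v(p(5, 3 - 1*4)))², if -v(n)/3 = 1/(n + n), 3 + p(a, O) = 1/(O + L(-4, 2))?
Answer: 628849/256 ≈ 2456.4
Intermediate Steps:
L(G, g) = -2*G - 2*g (L(G, g) = -2*(G + g) = -2*G - 2*g)
p(a, O) = -3 + 1/(4 + O) (p(a, O) = -3 + 1/(O + (-2*(-4) - 2*2)) = -3 + 1/(O + (8 - 4)) = -3 + 1/(O + 4) = -3 + 1/(4 + O))
v(n) = -3/(2*n) (v(n) = -3/(n + n) = -3*1/(2*n) = -3/(2*n))
(49 + v(p(5, 3 - 1*4)))² = (49 - 3*(4 + (3 - 1*4))/(-11 - 3*(3 - 1*4))/2)² = (49 - 3*(4 + (3 - 4))/(-11 - 3*(3 - 4))/2)² = (49 - 3*(4 - 1)/(-11 - 3*(-1))/2)² = (49 - 3*3/(-11 + 3)/2)² = (49 - 3/(2*((⅓)*(-8))))² = (49 - 3/(2*(-8/3)))² = (49 - 3/2*(-3/8))² = (49 + 9/16)² = (793/16)² = 628849/256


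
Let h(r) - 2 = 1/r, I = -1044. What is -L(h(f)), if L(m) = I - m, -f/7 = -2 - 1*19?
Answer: 153763/147 ≈ 1046.0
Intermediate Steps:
f = 147 (f = -7*(-2 - 1*19) = -7*(-2 - 19) = -7*(-21) = 147)
h(r) = 2 + 1/r
L(m) = -1044 - m
-L(h(f)) = -(-1044 - (2 + 1/147)) = -(-1044 - 1*295/147) = -(-1044 - 295/147) = -1*(-153763/147) = 153763/147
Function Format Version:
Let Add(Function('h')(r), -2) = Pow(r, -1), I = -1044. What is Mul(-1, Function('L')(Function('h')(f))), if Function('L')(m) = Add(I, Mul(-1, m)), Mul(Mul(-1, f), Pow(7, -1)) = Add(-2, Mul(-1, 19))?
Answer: Rational(153763, 147) ≈ 1046.0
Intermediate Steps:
f = 147 (f = Mul(-7, Add(-2, Mul(-1, 19))) = Mul(-7, Add(-2, -19)) = Mul(-7, -21) = 147)
Function('h')(r) = Add(2, Pow(r, -1))
Function('L')(m) = Add(-1044, Mul(-1, m))
Mul(-1, Function('L')(Function('h')(f))) = Mul(-1, Add(-1044, Mul(-1, Add(2, Pow(147, -1))))) = Mul(-1, Add(-1044, Mul(-1, Add(2, Rational(1, 147))))) = Mul(-1, Add(-1044, Mul(-1, Rational(295, 147)))) = Mul(-1, Add(-1044, Rational(-295, 147))) = Mul(-1, Rational(-153763, 147)) = Rational(153763, 147)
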